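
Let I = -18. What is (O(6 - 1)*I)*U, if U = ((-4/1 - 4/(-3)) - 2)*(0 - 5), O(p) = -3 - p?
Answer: 3360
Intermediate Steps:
U = 70/3 (U = ((-4*1 - 4*(-1/3)) - 2)*(-5) = ((-4 + 4/3) - 2)*(-5) = (-8/3 - 2)*(-5) = -14/3*(-5) = 70/3 ≈ 23.333)
(O(6 - 1)*I)*U = ((-3 - (6 - 1))*(-18))*(70/3) = ((-3 - 1*5)*(-18))*(70/3) = ((-3 - 5)*(-18))*(70/3) = -8*(-18)*(70/3) = 144*(70/3) = 3360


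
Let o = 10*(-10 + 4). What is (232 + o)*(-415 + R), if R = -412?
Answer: -142244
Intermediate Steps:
o = -60 (o = 10*(-6) = -60)
(232 + o)*(-415 + R) = (232 - 60)*(-415 - 412) = 172*(-827) = -142244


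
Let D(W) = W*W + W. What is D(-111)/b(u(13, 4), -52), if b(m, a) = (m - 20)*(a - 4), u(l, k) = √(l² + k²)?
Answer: 6105/301 + 1221*√185/1204 ≈ 34.076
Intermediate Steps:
u(l, k) = √(k² + l²)
b(m, a) = (-20 + m)*(-4 + a)
D(W) = W + W² (D(W) = W² + W = W + W²)
D(-111)/b(u(13, 4), -52) = (-111*(1 - 111))/(80 - 20*(-52) - 4*√(4² + 13²) - 52*√(4² + 13²)) = (-111*(-110))/(80 + 1040 - 4*√(16 + 169) - 52*√(16 + 169)) = 12210/(80 + 1040 - 4*√185 - 52*√185) = 12210/(1120 - 56*√185)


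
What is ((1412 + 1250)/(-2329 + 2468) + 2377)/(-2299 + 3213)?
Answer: 333065/127046 ≈ 2.6216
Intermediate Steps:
((1412 + 1250)/(-2329 + 2468) + 2377)/(-2299 + 3213) = (2662/139 + 2377)/914 = (2662*(1/139) + 2377)*(1/914) = (2662/139 + 2377)*(1/914) = (333065/139)*(1/914) = 333065/127046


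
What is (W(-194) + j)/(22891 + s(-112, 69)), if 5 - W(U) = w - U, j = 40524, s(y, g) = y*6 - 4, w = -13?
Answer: 40348/22215 ≈ 1.8162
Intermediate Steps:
s(y, g) = -4 + 6*y (s(y, g) = 6*y - 4 = -4 + 6*y)
W(U) = 18 + U (W(U) = 5 - (-13 - U) = 5 + (13 + U) = 18 + U)
(W(-194) + j)/(22891 + s(-112, 69)) = ((18 - 194) + 40524)/(22891 + (-4 + 6*(-112))) = (-176 + 40524)/(22891 + (-4 - 672)) = 40348/(22891 - 676) = 40348/22215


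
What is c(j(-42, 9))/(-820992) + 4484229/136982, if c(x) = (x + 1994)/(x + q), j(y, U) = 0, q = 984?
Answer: 905652900965801/27665437031424 ≈ 32.736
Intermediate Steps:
c(x) = (1994 + x)/(984 + x) (c(x) = (x + 1994)/(x + 984) = (1994 + x)/(984 + x))
c(j(-42, 9))/(-820992) + 4484229/136982 = ((1994 + 0)/(984 + 0))/(-820992) + 4484229/136982 = (1994/984)*(-1/820992) + 4484229*(1/136982) = ((1/984)*1994)*(-1/820992) + 4484229/136982 = (997/492)*(-1/820992) + 4484229/136982 = -997/403928064 + 4484229/136982 = 905652900965801/27665437031424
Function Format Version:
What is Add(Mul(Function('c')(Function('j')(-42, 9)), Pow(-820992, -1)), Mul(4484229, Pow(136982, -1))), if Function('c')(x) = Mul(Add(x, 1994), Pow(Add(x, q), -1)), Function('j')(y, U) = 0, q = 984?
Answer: Rational(905652900965801, 27665437031424) ≈ 32.736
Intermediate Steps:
Function('c')(x) = Mul(Pow(Add(984, x), -1), Add(1994, x)) (Function('c')(x) = Mul(Add(x, 1994), Pow(Add(x, 984), -1)) = Mul(Add(1994, x), Pow(Add(984, x), -1)) = Mul(Pow(Add(984, x), -1), Add(1994, x)))
Add(Mul(Function('c')(Function('j')(-42, 9)), Pow(-820992, -1)), Mul(4484229, Pow(136982, -1))) = Add(Mul(Mul(Pow(Add(984, 0), -1), Add(1994, 0)), Pow(-820992, -1)), Mul(4484229, Pow(136982, -1))) = Add(Mul(Mul(Pow(984, -1), 1994), Rational(-1, 820992)), Mul(4484229, Rational(1, 136982))) = Add(Mul(Mul(Rational(1, 984), 1994), Rational(-1, 820992)), Rational(4484229, 136982)) = Add(Mul(Rational(997, 492), Rational(-1, 820992)), Rational(4484229, 136982)) = Add(Rational(-997, 403928064), Rational(4484229, 136982)) = Rational(905652900965801, 27665437031424)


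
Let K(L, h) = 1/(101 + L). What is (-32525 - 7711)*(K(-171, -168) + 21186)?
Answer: -4262196606/5 ≈ -8.5244e+8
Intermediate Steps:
(-32525 - 7711)*(K(-171, -168) + 21186) = (-32525 - 7711)*(1/(101 - 171) + 21186) = -40236*(1/(-70) + 21186) = -40236*(-1/70 + 21186) = -40236*1483019/70 = -4262196606/5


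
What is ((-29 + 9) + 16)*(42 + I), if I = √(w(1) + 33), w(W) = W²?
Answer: -168 - 4*√34 ≈ -191.32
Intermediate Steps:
I = √34 (I = √(1² + 33) = √(1 + 33) = √34 ≈ 5.8309)
((-29 + 9) + 16)*(42 + I) = ((-29 + 9) + 16)*(42 + √34) = (-20 + 16)*(42 + √34) = -4*(42 + √34) = -168 - 4*√34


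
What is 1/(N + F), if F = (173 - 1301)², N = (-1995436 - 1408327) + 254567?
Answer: -1/1876812 ≈ -5.3282e-7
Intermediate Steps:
N = -3149196 (N = -3403763 + 254567 = -3149196)
F = 1272384 (F = (-1128)² = 1272384)
1/(N + F) = 1/(-3149196 + 1272384) = 1/(-1876812) = -1/1876812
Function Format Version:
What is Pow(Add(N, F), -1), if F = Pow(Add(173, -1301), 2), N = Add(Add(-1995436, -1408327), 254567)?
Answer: Rational(-1, 1876812) ≈ -5.3282e-7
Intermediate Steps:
N = -3149196 (N = Add(-3403763, 254567) = -3149196)
F = 1272384 (F = Pow(-1128, 2) = 1272384)
Pow(Add(N, F), -1) = Pow(Add(-3149196, 1272384), -1) = Pow(-1876812, -1) = Rational(-1, 1876812)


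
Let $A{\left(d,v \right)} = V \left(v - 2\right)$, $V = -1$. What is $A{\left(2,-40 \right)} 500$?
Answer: $21000$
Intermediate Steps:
$A{\left(d,v \right)} = 2 - v$ ($A{\left(d,v \right)} = - (v - 2) = - (-2 + v) = 2 - v$)
$A{\left(2,-40 \right)} 500 = \left(2 - -40\right) 500 = \left(2 + 40\right) 500 = 42 \cdot 500 = 21000$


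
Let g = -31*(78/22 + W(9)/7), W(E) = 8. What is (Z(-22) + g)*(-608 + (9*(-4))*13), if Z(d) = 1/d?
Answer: 12045282/77 ≈ 1.5643e+5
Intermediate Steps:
g = -11191/77 (g = -31*(78/22 + 8/7) = -31*(78*(1/22) + 8*(⅐)) = -31*(39/11 + 8/7) = -31*361/77 = -11191/77 ≈ -145.34)
(Z(-22) + g)*(-608 + (9*(-4))*13) = (1/(-22) - 11191/77)*(-608 + (9*(-4))*13) = (-1/22 - 11191/77)*(-608 - 36*13) = -22389*(-608 - 468)/154 = -22389/154*(-1076) = 12045282/77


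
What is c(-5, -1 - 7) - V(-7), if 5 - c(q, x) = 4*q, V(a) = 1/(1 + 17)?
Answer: 449/18 ≈ 24.944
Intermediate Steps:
V(a) = 1/18
c(q, x) = 5 - 4*q
c(-5, -1 - 7) - V(-7) = (5 - 4*(-5)) - 1*1/18 = (5 + 20) - 1/18 = 25 - 1/18 = 449/18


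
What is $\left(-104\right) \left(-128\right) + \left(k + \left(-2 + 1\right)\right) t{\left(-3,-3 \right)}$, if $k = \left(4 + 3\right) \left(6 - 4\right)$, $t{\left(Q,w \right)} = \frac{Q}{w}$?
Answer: $13325$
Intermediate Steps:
$k = 14$ ($k = 7 \cdot 2 = 14$)
$\left(-104\right) \left(-128\right) + \left(k + \left(-2 + 1\right)\right) t{\left(-3,-3 \right)} = \left(-104\right) \left(-128\right) + \left(14 + \left(-2 + 1\right)\right) \left(- \frac{3}{-3}\right) = 13312 + \left(14 - 1\right) \left(\left(-3\right) \left(- \frac{1}{3}\right)\right) = 13312 + 13 \cdot 1 = 13312 + 13 = 13325$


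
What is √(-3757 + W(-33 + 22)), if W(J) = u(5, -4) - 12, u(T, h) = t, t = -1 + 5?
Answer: I*√3765 ≈ 61.36*I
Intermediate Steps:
t = 4
u(T, h) = 4
W(J) = -8 (W(J) = 4 - 12 = -8)
√(-3757 + W(-33 + 22)) = √(-3757 - 8) = √(-3765) = I*√3765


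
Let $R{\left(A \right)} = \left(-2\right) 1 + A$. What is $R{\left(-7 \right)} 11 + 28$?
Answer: $-71$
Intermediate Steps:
$R{\left(A \right)} = -2 + A$
$R{\left(-7 \right)} 11 + 28 = \left(-2 - 7\right) 11 + 28 = \left(-9\right) 11 + 28 = -99 + 28 = -71$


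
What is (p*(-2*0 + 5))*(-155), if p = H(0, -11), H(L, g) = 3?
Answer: -2325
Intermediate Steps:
p = 3
(p*(-2*0 + 5))*(-155) = (3*(-2*0 + 5))*(-155) = (3*(0 + 5))*(-155) = (3*5)*(-155) = 15*(-155) = -2325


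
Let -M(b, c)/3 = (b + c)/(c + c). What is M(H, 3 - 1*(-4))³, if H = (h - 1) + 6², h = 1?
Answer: -2146689/2744 ≈ -782.32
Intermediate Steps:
H = 36 (H = (1 - 1) + 6² = 0 + 36 = 36)
M(b, c) = -3*(b + c)/(2*c) (M(b, c) = -3*(b + c)/(c + c) = -3*(b + c)/(2*c))
M(H, 3 - 1*(-4))³ = (3*(-1*36 - (3 - 1*(-4)))/(2*(3 - 1*(-4))))³ = (3*(-36 - (3 + 4))/(2*(3 + 4)))³ = ((3/2)*(-36 - 1*7)/7)³ = ((3/2)*(⅐)*(-36 - 7))³ = ((3/2)*(⅐)*(-43))³ = (-129/14)³ = -2146689/2744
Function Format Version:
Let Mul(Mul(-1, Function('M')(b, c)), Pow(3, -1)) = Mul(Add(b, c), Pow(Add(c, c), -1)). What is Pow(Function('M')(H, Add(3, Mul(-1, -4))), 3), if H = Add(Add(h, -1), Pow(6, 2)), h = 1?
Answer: Rational(-2146689, 2744) ≈ -782.32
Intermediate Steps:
H = 36 (H = Add(Add(1, -1), Pow(6, 2)) = Add(0, 36) = 36)
Function('M')(b, c) = Mul(Rational(-3, 2), Pow(c, -1), Add(b, c)) (Function('M')(b, c) = Mul(-3, Mul(Add(b, c), Pow(Add(c, c), -1))) = Mul(-3, Mul(Add(b, c), Pow(Mul(2, c), -1))) = Mul(-3, Mul(Add(b, c), Mul(Rational(1, 2), Pow(c, -1)))) = Mul(-3, Mul(Rational(1, 2), Pow(c, -1), Add(b, c))) = Mul(Rational(-3, 2), Pow(c, -1), Add(b, c)))
Pow(Function('M')(H, Add(3, Mul(-1, -4))), 3) = Pow(Mul(Rational(3, 2), Pow(Add(3, Mul(-1, -4)), -1), Add(Mul(-1, 36), Mul(-1, Add(3, Mul(-1, -4))))), 3) = Pow(Mul(Rational(3, 2), Pow(Add(3, 4), -1), Add(-36, Mul(-1, Add(3, 4)))), 3) = Pow(Mul(Rational(3, 2), Pow(7, -1), Add(-36, Mul(-1, 7))), 3) = Pow(Mul(Rational(3, 2), Rational(1, 7), Add(-36, -7)), 3) = Pow(Mul(Rational(3, 2), Rational(1, 7), -43), 3) = Pow(Rational(-129, 14), 3) = Rational(-2146689, 2744)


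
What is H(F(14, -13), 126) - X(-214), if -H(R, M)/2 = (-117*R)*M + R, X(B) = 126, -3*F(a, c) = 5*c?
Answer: 1915952/3 ≈ 6.3865e+5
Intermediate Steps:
F(a, c) = -5*c/3
H(R, M) = -2*R + 234*M*R (H(R, M) = -2*((-117*R)*M + R) = -2*(-117*M*R + R) = -2*(R - 117*M*R) = -2*R + 234*M*R)
H(F(14, -13), 126) - X(-214) = 2*(-5/3*(-13))*(-1 + 117*126) - 1*126 = 2*(65/3)*(-1 + 14742) - 126 = 2*(65/3)*14741 - 126 = 1916330/3 - 126 = 1915952/3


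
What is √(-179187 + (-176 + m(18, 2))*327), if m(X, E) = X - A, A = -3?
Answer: 4*I*√14367 ≈ 479.45*I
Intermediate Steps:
m(X, E) = 3 + X (m(X, E) = X - 1*(-3) = X + 3 = 3 + X)
√(-179187 + (-176 + m(18, 2))*327) = √(-179187 + (-176 + (3 + 18))*327) = √(-179187 + (-176 + 21)*327) = √(-179187 - 155*327) = √(-179187 - 50685) = √(-229872) = 4*I*√14367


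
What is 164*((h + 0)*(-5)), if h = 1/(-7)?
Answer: 820/7 ≈ 117.14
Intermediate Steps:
h = -⅐ ≈ -0.14286
164*((h + 0)*(-5)) = 164*((-⅐ + 0)*(-5)) = 164*(-⅐*(-5)) = 164*(5/7) = 820/7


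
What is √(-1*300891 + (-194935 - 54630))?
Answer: 2*I*√137614 ≈ 741.93*I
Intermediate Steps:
√(-1*300891 + (-194935 - 54630)) = √(-300891 - 249565) = √(-550456) = 2*I*√137614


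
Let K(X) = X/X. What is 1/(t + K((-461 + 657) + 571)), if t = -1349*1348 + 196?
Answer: -1/1818255 ≈ -5.4998e-7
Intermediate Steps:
K(X) = 1
t = -1818256 (t = -1818452 + 196 = -1818256)
1/(t + K((-461 + 657) + 571)) = 1/(-1818256 + 1) = 1/(-1818255) = -1/1818255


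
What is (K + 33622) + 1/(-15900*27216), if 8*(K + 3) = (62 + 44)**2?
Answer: 15155873258399/432734400 ≈ 35024.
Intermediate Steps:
K = 2803/2 (K = -3 + (62 + 44)**2/8 = -3 + (1/8)*106**2 = -3 + (1/8)*11236 = -3 + 2809/2 = 2803/2 ≈ 1401.5)
(K + 33622) + 1/(-15900*27216) = (2803/2 + 33622) + 1/(-15900*27216) = 70047/2 - 1/15900*1/27216 = 70047/2 - 1/432734400 = 15155873258399/432734400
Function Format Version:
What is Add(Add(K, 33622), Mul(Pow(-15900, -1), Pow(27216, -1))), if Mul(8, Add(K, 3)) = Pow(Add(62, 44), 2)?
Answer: Rational(15155873258399, 432734400) ≈ 35024.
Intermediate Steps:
K = Rational(2803, 2) (K = Add(-3, Mul(Rational(1, 8), Pow(Add(62, 44), 2))) = Add(-3, Mul(Rational(1, 8), Pow(106, 2))) = Add(-3, Mul(Rational(1, 8), 11236)) = Add(-3, Rational(2809, 2)) = Rational(2803, 2) ≈ 1401.5)
Add(Add(K, 33622), Mul(Pow(-15900, -1), Pow(27216, -1))) = Add(Add(Rational(2803, 2), 33622), Mul(Pow(-15900, -1), Pow(27216, -1))) = Add(Rational(70047, 2), Mul(Rational(-1, 15900), Rational(1, 27216))) = Add(Rational(70047, 2), Rational(-1, 432734400)) = Rational(15155873258399, 432734400)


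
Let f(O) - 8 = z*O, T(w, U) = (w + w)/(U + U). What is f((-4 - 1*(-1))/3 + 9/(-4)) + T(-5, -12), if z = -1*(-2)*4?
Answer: -211/12 ≈ -17.583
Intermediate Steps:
z = 8 (z = 2*4 = 8)
T(w, U) = w/U (T(w, U) = (2*w)/((2*U)) = (2*w)*(1/(2*U)) = w/U)
f(O) = 8 + 8*O
f((-4 - 1*(-1))/3 + 9/(-4)) + T(-5, -12) = (8 + 8*((-4 - 1*(-1))/3 + 9/(-4))) - 5/(-12) = (8 + 8*((-4 + 1)*(1/3) + 9*(-1/4))) - 5*(-1/12) = (8 + 8*(-3*1/3 - 9/4)) + 5/12 = (8 + 8*(-1 - 9/4)) + 5/12 = (8 + 8*(-13/4)) + 5/12 = (8 - 26) + 5/12 = -18 + 5/12 = -211/12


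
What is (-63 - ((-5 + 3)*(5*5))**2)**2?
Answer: 6568969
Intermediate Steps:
(-63 - ((-5 + 3)*(5*5))**2)**2 = (-63 - (-2*25)**2)**2 = (-63 - 1*(-50)**2)**2 = (-63 - 1*2500)**2 = (-63 - 2500)**2 = (-2563)**2 = 6568969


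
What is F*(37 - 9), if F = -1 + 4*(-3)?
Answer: -364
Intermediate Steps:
F = -13 (F = -1 - 12 = -13)
F*(37 - 9) = -13*(37 - 9) = -13*28 = -364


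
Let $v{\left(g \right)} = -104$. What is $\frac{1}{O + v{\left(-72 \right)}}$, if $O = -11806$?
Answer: $- \frac{1}{11910} \approx -8.3963 \cdot 10^{-5}$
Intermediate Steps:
$\frac{1}{O + v{\left(-72 \right)}} = \frac{1}{-11806 - 104} = \frac{1}{-11910} = - \frac{1}{11910}$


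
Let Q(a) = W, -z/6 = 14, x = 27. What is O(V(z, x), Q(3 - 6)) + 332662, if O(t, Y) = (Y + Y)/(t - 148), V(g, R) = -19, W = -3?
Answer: 55554560/167 ≈ 3.3266e+5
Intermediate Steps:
z = -84 (z = -6*14 = -84)
Q(a) = -3
O(t, Y) = 2*Y/(-148 + t) (O(t, Y) = (2*Y)/(-148 + t) = 2*Y/(-148 + t))
O(V(z, x), Q(3 - 6)) + 332662 = 2*(-3)/(-148 - 19) + 332662 = 2*(-3)/(-167) + 332662 = 2*(-3)*(-1/167) + 332662 = 6/167 + 332662 = 55554560/167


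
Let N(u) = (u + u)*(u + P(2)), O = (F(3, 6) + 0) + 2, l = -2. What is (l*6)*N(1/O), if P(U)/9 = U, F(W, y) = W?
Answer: -2184/25 ≈ -87.360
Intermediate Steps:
P(U) = 9*U
O = 5 (O = (3 + 0) + 2 = 3 + 2 = 5)
N(u) = 2*u*(18 + u) (N(u) = (u + u)*(u + 9*2) = (2*u)*(u + 18) = (2*u)*(18 + u) = 2*u*(18 + u))
(l*6)*N(1/O) = (-2*6)*(2*(18 + 1/5)/5) = -24*(18 + 1/5)/5 = -24*91/(5*5) = -12*182/25 = -2184/25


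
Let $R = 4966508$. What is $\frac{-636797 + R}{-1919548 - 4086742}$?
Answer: $- \frac{4329711}{6006290} \approx -0.72086$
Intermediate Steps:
$\frac{-636797 + R}{-1919548 - 4086742} = \frac{-636797 + 4966508}{-1919548 - 4086742} = \frac{4329711}{-6006290} = 4329711 \left(- \frac{1}{6006290}\right) = - \frac{4329711}{6006290}$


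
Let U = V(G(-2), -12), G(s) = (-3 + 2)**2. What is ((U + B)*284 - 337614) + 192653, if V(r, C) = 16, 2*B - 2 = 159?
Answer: -117555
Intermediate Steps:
B = 161/2 (B = 1 + (1/2)*159 = 1 + 159/2 = 161/2 ≈ 80.500)
G(s) = 1 (G(s) = (-1)**2 = 1)
U = 16
((U + B)*284 - 337614) + 192653 = ((16 + 161/2)*284 - 337614) + 192653 = ((193/2)*284 - 337614) + 192653 = (27406 - 337614) + 192653 = -310208 + 192653 = -117555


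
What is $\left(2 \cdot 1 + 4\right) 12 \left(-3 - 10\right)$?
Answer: $-936$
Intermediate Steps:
$\left(2 \cdot 1 + 4\right) 12 \left(-3 - 10\right) = \left(2 + 4\right) 12 \left(-13\right) = 6 \cdot 12 \left(-13\right) = 72 \left(-13\right) = -936$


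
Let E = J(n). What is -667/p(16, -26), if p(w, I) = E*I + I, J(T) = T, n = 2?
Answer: 667/78 ≈ 8.5513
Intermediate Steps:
E = 2
p(w, I) = 3*I (p(w, I) = 2*I + I = 3*I)
-667/p(16, -26) = -667/(3*(-26)) = -667/(-78) = -667*(-1/78) = 667/78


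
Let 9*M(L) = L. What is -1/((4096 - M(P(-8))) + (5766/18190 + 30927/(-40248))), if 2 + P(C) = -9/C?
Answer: -14079060/57662842939 ≈ -0.00024416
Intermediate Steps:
P(C) = -2 - 9/C
M(L) = L/9
-1/((4096 - M(P(-8))) + (5766/18190 + 30927/(-40248))) = -1/((4096 - (-2 - 9/(-8))/9) + (5766/18190 + 30927/(-40248))) = -1/((4096 - (-2 - 9*(-⅛))/9) + (5766*(1/18190) + 30927*(-1/40248))) = -1/((4096 - (-2 + 9/8)/9) + (2883/9095 - 793/1032)) = -1/((4096 - (-7)/(9*8)) - 4237079/9386040) = -1/((4096 - 1*(-7/72)) - 4237079/9386040) = -1/((4096 + 7/72) - 4237079/9386040) = -1/(294919/72 - 4237079/9386040) = -1/57662842939/14079060 = -1*14079060/57662842939 = -14079060/57662842939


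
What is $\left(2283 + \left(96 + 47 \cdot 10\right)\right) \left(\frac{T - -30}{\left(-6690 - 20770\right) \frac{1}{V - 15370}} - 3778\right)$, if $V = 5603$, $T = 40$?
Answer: $- \frac{29361848131}{2746} \approx -1.0693 \cdot 10^{7}$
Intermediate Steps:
$\left(2283 + \left(96 + 47 \cdot 10\right)\right) \left(\frac{T - -30}{\left(-6690 - 20770\right) \frac{1}{V - 15370}} - 3778\right) = \left(2283 + \left(96 + 47 \cdot 10\right)\right) \left(\frac{40 - -30}{\left(-6690 - 20770\right) \frac{1}{5603 - 15370}} - 3778\right) = \left(2283 + \left(96 + 470\right)\right) \left(\frac{40 + 30}{\left(-27460\right) \frac{1}{-9767}} - 3778\right) = \left(2283 + 566\right) \left(\frac{70}{\left(-27460\right) \left(- \frac{1}{9767}\right)} - 3778\right) = 2849 \left(\frac{70}{\frac{27460}{9767}} - 3778\right) = 2849 \left(70 \cdot \frac{9767}{27460} - 3778\right) = 2849 \left(\frac{68369}{2746} - 3778\right) = 2849 \left(- \frac{10306019}{2746}\right) = - \frac{29361848131}{2746}$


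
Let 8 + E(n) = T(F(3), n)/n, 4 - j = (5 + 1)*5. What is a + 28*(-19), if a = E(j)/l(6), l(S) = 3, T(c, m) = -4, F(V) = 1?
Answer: -6950/13 ≈ -534.62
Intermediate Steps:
j = -26 (j = 4 - (5 + 1)*5 = 4 - 6*5 = 4 - 1*30 = 4 - 30 = -26)
E(n) = -8 - 4/n
a = -34/13 (a = (-8 - 4/(-26))/3 = (-8 - 4*(-1/26))*(⅓) = (-8 + 2/13)*(⅓) = -102/13*⅓ = -34/13 ≈ -2.6154)
a + 28*(-19) = -34/13 + 28*(-19) = -34/13 - 532 = -6950/13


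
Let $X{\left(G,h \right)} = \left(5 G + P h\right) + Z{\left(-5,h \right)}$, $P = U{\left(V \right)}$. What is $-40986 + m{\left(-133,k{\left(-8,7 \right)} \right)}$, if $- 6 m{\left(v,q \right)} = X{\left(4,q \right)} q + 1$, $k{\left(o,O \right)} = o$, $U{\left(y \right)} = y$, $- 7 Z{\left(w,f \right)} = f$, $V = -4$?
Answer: $- \frac{1718443}{42} \approx -40915.0$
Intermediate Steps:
$Z{\left(w,f \right)} = - \frac{f}{7}$
$P = -4$
$X{\left(G,h \right)} = 5 G - \frac{29 h}{7}$ ($X{\left(G,h \right)} = \left(5 G - 4 h\right) - \frac{h}{7} = \left(- 4 h + 5 G\right) - \frac{h}{7} = 5 G - \frac{29 h}{7}$)
$m{\left(v,q \right)} = - \frac{1}{6} - \frac{q \left(20 - \frac{29 q}{7}\right)}{6}$ ($m{\left(v,q \right)} = - \frac{\left(5 \cdot 4 - \frac{29 q}{7}\right) q + 1}{6} = - \frac{\left(20 - \frac{29 q}{7}\right) q + 1}{6} = - \frac{q \left(20 - \frac{29 q}{7}\right) + 1}{6} = - \frac{1 + q \left(20 - \frac{29 q}{7}\right)}{6} = - \frac{1}{6} - \frac{q \left(20 - \frac{29 q}{7}\right)}{6}$)
$-40986 + m{\left(-133,k{\left(-8,7 \right)} \right)} = -40986 - \left(\frac{1}{6} + \frac{4 \left(-140 + 29 \left(-8\right)\right)}{21}\right) = -40986 - \left(\frac{1}{6} + \frac{4 \left(-140 - 232\right)}{21}\right) = -40986 - \left(\frac{1}{6} + \frac{4}{21} \left(-372\right)\right) = -40986 + \left(- \frac{1}{6} + \frac{496}{7}\right) = -40986 + \frac{2969}{42} = - \frac{1718443}{42}$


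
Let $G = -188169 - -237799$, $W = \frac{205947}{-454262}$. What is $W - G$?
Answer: $- \frac{22545229007}{454262} \approx -49630.0$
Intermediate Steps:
$W = - \frac{205947}{454262}$ ($W = 205947 \left(- \frac{1}{454262}\right) = - \frac{205947}{454262} \approx -0.45337$)
$G = 49630$ ($G = -188169 + 237799 = 49630$)
$W - G = - \frac{205947}{454262} - 49630 = - \frac{22545229007}{454262}$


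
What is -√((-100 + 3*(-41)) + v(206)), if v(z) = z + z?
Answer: -3*√21 ≈ -13.748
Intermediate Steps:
v(z) = 2*z
-√((-100 + 3*(-41)) + v(206)) = -√((-100 + 3*(-41)) + 2*206) = -√((-100 - 123) + 412) = -√(-223 + 412) = -√189 = -3*√21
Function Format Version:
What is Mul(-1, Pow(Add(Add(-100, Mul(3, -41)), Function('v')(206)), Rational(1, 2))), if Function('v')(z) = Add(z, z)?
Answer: Mul(-3, Pow(21, Rational(1, 2))) ≈ -13.748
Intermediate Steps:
Function('v')(z) = Mul(2, z)
Mul(-1, Pow(Add(Add(-100, Mul(3, -41)), Function('v')(206)), Rational(1, 2))) = Mul(-1, Pow(Add(Add(-100, Mul(3, -41)), Mul(2, 206)), Rational(1, 2))) = Mul(-1, Pow(Add(Add(-100, -123), 412), Rational(1, 2))) = Mul(-1, Pow(Add(-223, 412), Rational(1, 2))) = Mul(-1, Pow(189, Rational(1, 2))) = Mul(-1, Mul(3, Pow(21, Rational(1, 2)))) = Mul(-3, Pow(21, Rational(1, 2)))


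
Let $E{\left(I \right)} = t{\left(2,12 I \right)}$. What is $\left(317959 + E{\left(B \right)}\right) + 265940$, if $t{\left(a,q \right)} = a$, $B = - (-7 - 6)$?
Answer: $583901$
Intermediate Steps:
$B = 13$ ($B = \left(-1\right) \left(-13\right) = 13$)
$E{\left(I \right)} = 2$
$\left(317959 + E{\left(B \right)}\right) + 265940 = \left(317959 + 2\right) + 265940 = 317961 + 265940 = 583901$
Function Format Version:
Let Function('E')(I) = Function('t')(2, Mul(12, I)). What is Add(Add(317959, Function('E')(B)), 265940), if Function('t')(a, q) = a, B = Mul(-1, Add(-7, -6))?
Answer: 583901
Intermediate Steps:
B = 13 (B = Mul(-1, -13) = 13)
Function('E')(I) = 2
Add(Add(317959, Function('E')(B)), 265940) = Add(Add(317959, 2), 265940) = Add(317961, 265940) = 583901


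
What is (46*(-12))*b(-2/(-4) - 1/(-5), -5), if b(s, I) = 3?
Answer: -1656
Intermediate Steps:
(46*(-12))*b(-2/(-4) - 1/(-5), -5) = (46*(-12))*3 = -552*3 = -1656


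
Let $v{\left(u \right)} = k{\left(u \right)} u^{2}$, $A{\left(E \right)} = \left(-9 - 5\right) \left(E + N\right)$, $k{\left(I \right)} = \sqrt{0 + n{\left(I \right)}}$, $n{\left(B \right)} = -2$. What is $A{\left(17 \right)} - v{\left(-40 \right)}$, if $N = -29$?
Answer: $168 - 1600 i \sqrt{2} \approx 168.0 - 2262.7 i$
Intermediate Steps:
$k{\left(I \right)} = i \sqrt{2}$ ($k{\left(I \right)} = \sqrt{0 - 2} = \sqrt{-2} = i \sqrt{2}$)
$A{\left(E \right)} = 406 - 14 E$ ($A{\left(E \right)} = \left(-9 - 5\right) \left(E - 29\right) = - 14 \left(-29 + E\right) = 406 - 14 E$)
$v{\left(u \right)} = i \sqrt{2} u^{2}$
$A{\left(17 \right)} - v{\left(-40 \right)} = \left(406 - 238\right) - i \sqrt{2} \left(-40\right)^{2} = \left(406 - 238\right) - i \sqrt{2} \cdot 1600 = 168 - 1600 i \sqrt{2}$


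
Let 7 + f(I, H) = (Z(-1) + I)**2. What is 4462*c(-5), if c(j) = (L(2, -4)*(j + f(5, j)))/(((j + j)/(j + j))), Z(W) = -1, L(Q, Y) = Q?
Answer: 35696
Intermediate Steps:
f(I, H) = -7 + (-1 + I)**2
c(j) = 18 + 2*j (c(j) = (2*(j + (-7 + (-1 + 5)**2)))/(((j + j)/(j + j))) = (2*(j + (-7 + 4**2)))/(((2*j)/((2*j)))) = (2*(j + (-7 + 16)))/(((2*j)*(1/(2*j)))) = (2*(j + 9))/1 = (2*(9 + j))*1 = (18 + 2*j)*1 = 18 + 2*j)
4462*c(-5) = 4462*(18 + 2*(-5)) = 4462*(18 - 10) = 4462*8 = 35696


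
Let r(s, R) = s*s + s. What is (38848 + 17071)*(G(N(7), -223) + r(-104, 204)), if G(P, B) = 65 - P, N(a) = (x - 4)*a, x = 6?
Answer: 601856197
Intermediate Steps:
N(a) = 2*a (N(a) = (6 - 4)*a = 2*a)
r(s, R) = s + s² (r(s, R) = s² + s = s + s²)
(38848 + 17071)*(G(N(7), -223) + r(-104, 204)) = (38848 + 17071)*((65 - 2*7) - 104*(1 - 104)) = 55919*((65 - 1*14) - 104*(-103)) = 55919*((65 - 14) + 10712) = 55919*(51 + 10712) = 55919*10763 = 601856197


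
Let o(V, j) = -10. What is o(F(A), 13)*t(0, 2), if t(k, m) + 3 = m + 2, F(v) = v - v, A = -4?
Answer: -10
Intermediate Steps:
F(v) = 0
t(k, m) = -1 + m (t(k, m) = -3 + (m + 2) = -3 + (2 + m) = -1 + m)
o(F(A), 13)*t(0, 2) = -10*(-1 + 2) = -10*1 = -10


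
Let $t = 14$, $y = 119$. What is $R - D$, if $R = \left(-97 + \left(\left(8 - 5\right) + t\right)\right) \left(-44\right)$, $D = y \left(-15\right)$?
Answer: $5305$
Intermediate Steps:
$D = -1785$ ($D = 119 \left(-15\right) = -1785$)
$R = 3520$ ($R = \left(-97 + \left(\left(8 - 5\right) + 14\right)\right) \left(-44\right) = \left(-97 + \left(3 + 14\right)\right) \left(-44\right) = \left(-97 + 17\right) \left(-44\right) = \left(-80\right) \left(-44\right) = 3520$)
$R - D = 3520 - -1785 = 3520 + 1785 = 5305$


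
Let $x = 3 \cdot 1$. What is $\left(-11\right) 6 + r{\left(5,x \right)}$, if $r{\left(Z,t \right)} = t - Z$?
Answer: $-68$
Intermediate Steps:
$x = 3$
$\left(-11\right) 6 + r{\left(5,x \right)} = \left(-11\right) 6 + \left(3 - 5\right) = -66 + \left(3 - 5\right) = -66 - 2 = -68$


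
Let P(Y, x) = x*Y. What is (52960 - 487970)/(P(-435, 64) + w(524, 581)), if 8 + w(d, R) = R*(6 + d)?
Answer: -217505/140041 ≈ -1.5532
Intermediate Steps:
P(Y, x) = Y*x
w(d, R) = -8 + R*(6 + d)
(52960 - 487970)/(P(-435, 64) + w(524, 581)) = (52960 - 487970)/(-435*64 + (-8 + 6*581 + 581*524)) = -435010/(-27840 + (-8 + 3486 + 304444)) = -435010/(-27840 + 307922) = -435010/280082 = -435010*1/280082 = -217505/140041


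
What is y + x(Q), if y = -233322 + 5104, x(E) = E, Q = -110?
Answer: -228328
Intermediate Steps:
y = -228218
y + x(Q) = -228218 - 110 = -228328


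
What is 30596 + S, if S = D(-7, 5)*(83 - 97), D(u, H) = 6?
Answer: 30512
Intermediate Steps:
S = -84 (S = 6*(83 - 97) = 6*(-14) = -84)
30596 + S = 30596 - 84 = 30512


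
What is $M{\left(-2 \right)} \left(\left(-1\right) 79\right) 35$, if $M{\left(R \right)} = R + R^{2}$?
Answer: $-5530$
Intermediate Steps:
$M{\left(-2 \right)} \left(\left(-1\right) 79\right) 35 = - 2 \left(1 - 2\right) \left(\left(-1\right) 79\right) 35 = \left(-2\right) \left(-1\right) \left(-79\right) 35 = 2 \left(-79\right) 35 = \left(-158\right) 35 = -5530$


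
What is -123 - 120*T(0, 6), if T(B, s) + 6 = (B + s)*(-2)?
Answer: 2037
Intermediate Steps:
T(B, s) = -6 - 2*B - 2*s (T(B, s) = -6 + (B + s)*(-2) = -6 + (-2*B - 2*s) = -6 - 2*B - 2*s)
-123 - 120*T(0, 6) = -123 - 120*(-6 - 2*0 - 2*6) = -123 - 120*(-6 + 0 - 12) = -123 - 120*(-18) = -123 + 2160 = 2037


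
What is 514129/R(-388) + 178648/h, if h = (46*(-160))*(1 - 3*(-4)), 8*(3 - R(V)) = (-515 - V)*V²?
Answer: -47219628419/28583072440 ≈ -1.6520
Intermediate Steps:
R(V) = 3 - V²*(-515 - V)/8 (R(V) = 3 - (-515 - V)*V²/8 = 3 - V²*(-515 - V)/8)
h = -95680 (h = -7360*(1 + 12) = -7360*13 = -95680)
514129/R(-388) + 178648/h = 514129/(3 + (⅛)*(-388)³ + (515/8)*(-388)²) + 178648/(-95680) = 514129/(3 + (⅛)*(-58411072) + (515/8)*150544) + 178648*(-1/95680) = 514129/(3 - 7301384 + 9691270) - 22331/11960 = 514129/2389889 - 22331/11960 = -47219628419/28583072440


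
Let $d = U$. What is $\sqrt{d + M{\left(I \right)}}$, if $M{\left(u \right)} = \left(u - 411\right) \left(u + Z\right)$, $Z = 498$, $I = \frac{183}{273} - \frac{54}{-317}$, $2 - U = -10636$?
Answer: $\frac{2 i \sqrt{40352205185855}}{28847} \approx 440.42 i$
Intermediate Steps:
$U = 10638$ ($U = 2 - -10636 = 2 + 10636 = 10638$)
$I = \frac{24251}{28847}$ ($I = 183 \cdot \frac{1}{273} - - \frac{54}{317} = \frac{61}{91} + \frac{54}{317} = \frac{24251}{28847} \approx 0.84068$)
$d = 10638$
$M{\left(u \right)} = \left(-411 + u\right) \left(498 + u\right)$ ($M{\left(u \right)} = \left(u - 411\right) \left(u + 498\right) = \left(-411 + u\right) \left(498 + u\right)$)
$\sqrt{d + M{\left(I \right)}} = \sqrt{10638 + \left(-204678 + \left(\frac{24251}{28847}\right)^{2} + 87 \cdot \frac{24251}{28847}\right)} = \sqrt{10638 + \left(-204678 + \frac{588111001}{832149409} + \frac{2109837}{28847}\right)} = \sqrt{10638 - \frac{170261226156362}{832149409}} = \sqrt{- \frac{161408820743420}{832149409}} = \frac{2 i \sqrt{40352205185855}}{28847}$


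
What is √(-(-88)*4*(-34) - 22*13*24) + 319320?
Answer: 319320 + 4*I*√1177 ≈ 3.1932e+5 + 137.23*I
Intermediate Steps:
√(-(-88)*4*(-34) - 22*13*24) + 319320 = √(-22*(-16)*(-34) - 286*24) + 319320 = √(352*(-34) - 6864) + 319320 = √(-11968 - 6864) + 319320 = √(-18832) + 319320 = 4*I*√1177 + 319320 = 319320 + 4*I*√1177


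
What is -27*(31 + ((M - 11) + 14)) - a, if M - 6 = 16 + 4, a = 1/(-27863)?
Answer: -45138059/27863 ≈ -1620.0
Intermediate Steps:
a = -1/27863 ≈ -3.5890e-5
M = 26 (M = 6 + (16 + 4) = 6 + 20 = 26)
-27*(31 + ((M - 11) + 14)) - a = -27*(31 + ((26 - 11) + 14)) - 1*(-1/27863) = -27*(31 + (15 + 14)) + 1/27863 = -27*(31 + 29) + 1/27863 = -27*60 + 1/27863 = -1620 + 1/27863 = -45138059/27863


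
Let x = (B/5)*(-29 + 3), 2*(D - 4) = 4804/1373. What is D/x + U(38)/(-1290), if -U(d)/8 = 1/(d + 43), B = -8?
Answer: 1031626243/7460168040 ≈ 0.13828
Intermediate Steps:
D = 7894/1373 (D = 4 + (4804/1373)/2 = 4 + (4804*(1/1373))/2 = 4 + (½)*(4804/1373) = 4 + 2402/1373 = 7894/1373 ≈ 5.7495)
U(d) = -8/(43 + d) (U(d) = -8/(d + 43) = -8/(43 + d))
x = 208/5 (x = (-8/5)*(-29 + 3) = -8*⅕*(-26) = -8/5*(-26) = 208/5 ≈ 41.600)
D/x + U(38)/(-1290) = 7894/(1373*(208/5)) - 8/(43 + 38)/(-1290) = (7894/1373)*(5/208) - 8/81*(-1/1290) = 19735/142792 - 8*1/81*(-1/1290) = 19735/142792 - 8/81*(-1/1290) = 19735/142792 + 4/52245 = 1031626243/7460168040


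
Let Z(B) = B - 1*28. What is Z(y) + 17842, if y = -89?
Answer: 17725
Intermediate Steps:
Z(B) = -28 + B (Z(B) = B - 28 = -28 + B)
Z(y) + 17842 = (-28 - 89) + 17842 = -117 + 17842 = 17725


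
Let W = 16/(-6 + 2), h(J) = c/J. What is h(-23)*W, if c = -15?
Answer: -60/23 ≈ -2.6087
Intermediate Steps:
h(J) = -15/J
W = -4 (W = 16/(-4) = -¼*16 = -4)
h(-23)*W = -15/(-23)*(-4) = -15*(-1/23)*(-4) = (15/23)*(-4) = -60/23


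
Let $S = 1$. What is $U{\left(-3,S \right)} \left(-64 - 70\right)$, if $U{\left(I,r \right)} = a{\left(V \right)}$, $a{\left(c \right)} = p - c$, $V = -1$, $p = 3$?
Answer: $-536$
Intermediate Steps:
$a{\left(c \right)} = 3 - c$
$U{\left(I,r \right)} = 4$ ($U{\left(I,r \right)} = 3 - -1 = 3 + 1 = 4$)
$U{\left(-3,S \right)} \left(-64 - 70\right) = 4 \left(-64 - 70\right) = 4 \left(-134\right) = -536$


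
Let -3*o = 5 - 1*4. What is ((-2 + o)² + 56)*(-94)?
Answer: -51982/9 ≈ -5775.8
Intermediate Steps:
o = -⅓ (o = -(5 - 1*4)/3 = -(5 - 4)/3 = -⅓*1 = -⅓ ≈ -0.33333)
((-2 + o)² + 56)*(-94) = ((-2 - ⅓)² + 56)*(-94) = ((-7/3)² + 56)*(-94) = (49/9 + 56)*(-94) = (553/9)*(-94) = -51982/9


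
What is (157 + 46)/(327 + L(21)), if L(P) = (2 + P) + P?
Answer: 29/53 ≈ 0.54717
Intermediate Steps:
L(P) = 2 + 2*P
(157 + 46)/(327 + L(21)) = (157 + 46)/(327 + (2 + 2*21)) = 203/(327 + (2 + 42)) = 203/(327 + 44) = 203/371 = 203*(1/371) = 29/53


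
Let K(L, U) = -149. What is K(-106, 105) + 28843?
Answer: 28694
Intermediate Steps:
K(-106, 105) + 28843 = -149 + 28843 = 28694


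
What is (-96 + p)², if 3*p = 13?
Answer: 75625/9 ≈ 8402.8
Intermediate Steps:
p = 13/3 (p = (⅓)*13 = 13/3 ≈ 4.3333)
(-96 + p)² = (-96 + 13/3)² = (-275/3)² = 75625/9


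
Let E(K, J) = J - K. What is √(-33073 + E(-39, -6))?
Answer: 4*I*√2065 ≈ 181.77*I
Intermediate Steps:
√(-33073 + E(-39, -6)) = √(-33073 + (-6 - 1*(-39))) = √(-33073 + (-6 + 39)) = √(-33073 + 33) = √(-33040) = 4*I*√2065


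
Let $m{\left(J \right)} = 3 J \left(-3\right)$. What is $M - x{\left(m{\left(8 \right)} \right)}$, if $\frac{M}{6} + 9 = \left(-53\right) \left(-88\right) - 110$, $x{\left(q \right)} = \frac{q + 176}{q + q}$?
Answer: $\frac{490873}{18} \approx 27271.0$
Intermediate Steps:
$m{\left(J \right)} = - 9 J$
$x{\left(q \right)} = \frac{176 + q}{2 q}$
$M = 27270$ ($M = -54 + 6 \left(\left(-53\right) \left(-88\right) - 110\right) = -54 + 6 \left(4664 - 110\right) = -54 + 6 \cdot 4554 = -54 + 27324 = 27270$)
$M - x{\left(m{\left(8 \right)} \right)} = 27270 - \frac{176 - 72}{2 \left(\left(-9\right) 8\right)} = 27270 - \frac{176 - 72}{2 \left(-72\right)} = 27270 - \frac{1}{2} \left(- \frac{1}{72}\right) 104 = 27270 - - \frac{13}{18} = 27270 + \frac{13}{18} = \frac{490873}{18}$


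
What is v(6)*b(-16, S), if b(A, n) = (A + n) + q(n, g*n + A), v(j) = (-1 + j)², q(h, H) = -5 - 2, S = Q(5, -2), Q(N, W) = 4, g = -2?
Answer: -475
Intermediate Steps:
S = 4
q(h, H) = -7
b(A, n) = -7 + A + n (b(A, n) = (A + n) - 7 = -7 + A + n)
v(6)*b(-16, S) = (-1 + 6)²*(-7 - 16 + 4) = 5²*(-19) = 25*(-19) = -475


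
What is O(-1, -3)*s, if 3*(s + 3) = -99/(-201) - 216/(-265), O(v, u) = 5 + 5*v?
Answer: 0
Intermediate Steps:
s = -45526/17755 (s = -3 + (-99/(-201) - 216/(-265))/3 = -3 + (-99*(-1/201) - 216*(-1/265))/3 = -3 + (33/67 + 216/265)/3 = -3 + (1/3)*(23217/17755) = -3 + 7739/17755 = -45526/17755 ≈ -2.5641)
O(-1, -3)*s = (5 + 5*(-1))*(-45526/17755) = (5 - 5)*(-45526/17755) = 0*(-45526/17755) = 0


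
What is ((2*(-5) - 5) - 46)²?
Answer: 3721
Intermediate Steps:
((2*(-5) - 5) - 46)² = ((-10 - 5) - 46)² = (-15 - 46)² = (-61)² = 3721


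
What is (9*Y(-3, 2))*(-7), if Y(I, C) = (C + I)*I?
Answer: -189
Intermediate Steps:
Y(I, C) = I*(C + I)
(9*Y(-3, 2))*(-7) = (9*(-3*(2 - 3)))*(-7) = (9*(-3*(-1)))*(-7) = (9*3)*(-7) = 27*(-7) = -189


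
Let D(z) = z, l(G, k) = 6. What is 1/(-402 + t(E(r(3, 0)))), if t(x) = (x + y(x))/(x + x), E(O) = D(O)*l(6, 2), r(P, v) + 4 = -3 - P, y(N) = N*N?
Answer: -2/863 ≈ -0.0023175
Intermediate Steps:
y(N) = N²
r(P, v) = -7 - P (r(P, v) = -4 + (-3 - P) = -7 - P)
E(O) = 6*O (E(O) = O*6 = 6*O)
t(x) = (x + x²)/(2*x) (t(x) = (x + x²)/(x + x) = (x + x²)/((2*x)) = (x + x²)*(1/(2*x)) = (x + x²)/(2*x))
1/(-402 + t(E(r(3, 0)))) = 1/(-402 + (½ + (6*(-7 - 1*3))/2)) = 1/(-402 + (½ + (6*(-7 - 3))/2)) = 1/(-402 + (½ + (6*(-10))/2)) = 1/(-402 + (½ + (½)*(-60))) = 1/(-402 + (½ - 30)) = 1/(-402 - 59/2) = 1/(-863/2) = -2/863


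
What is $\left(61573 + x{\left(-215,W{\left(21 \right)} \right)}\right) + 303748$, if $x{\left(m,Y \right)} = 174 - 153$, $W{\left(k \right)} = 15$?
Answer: $365342$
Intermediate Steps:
$x{\left(m,Y \right)} = 21$
$\left(61573 + x{\left(-215,W{\left(21 \right)} \right)}\right) + 303748 = \left(61573 + 21\right) + 303748 = 61594 + 303748 = 365342$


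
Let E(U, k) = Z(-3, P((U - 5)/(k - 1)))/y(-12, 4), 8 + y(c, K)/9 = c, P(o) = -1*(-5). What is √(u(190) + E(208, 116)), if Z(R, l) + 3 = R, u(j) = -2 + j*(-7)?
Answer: I*√1198770/30 ≈ 36.496*I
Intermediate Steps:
P(o) = 5
y(c, K) = -72 + 9*c
u(j) = -2 - 7*j
Z(R, l) = -3 + R
E(U, k) = 1/30 (E(U, k) = (-3 - 3)/(-72 + 9*(-12)) = -6/(-72 - 108) = -6/(-180) = -6*(-1/180) = 1/30)
√(u(190) + E(208, 116)) = √((-2 - 7*190) + 1/30) = √((-2 - 1330) + 1/30) = √(-1332 + 1/30) = √(-39959/30) = I*√1198770/30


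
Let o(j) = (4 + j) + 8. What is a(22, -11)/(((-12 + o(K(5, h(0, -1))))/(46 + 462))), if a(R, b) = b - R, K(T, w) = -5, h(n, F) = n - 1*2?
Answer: 16764/5 ≈ 3352.8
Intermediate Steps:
h(n, F) = -2 + n (h(n, F) = n - 2 = -2 + n)
o(j) = 12 + j
a(22, -11)/(((-12 + o(K(5, h(0, -1))))/(46 + 462))) = (-11 - 1*22)/(((-12 + (12 - 5))/(46 + 462))) = (-11 - 22)/(((-12 + 7)/508)) = -33/((-5*1/508)) = -33/(-5/508) = -33*(-508/5) = 16764/5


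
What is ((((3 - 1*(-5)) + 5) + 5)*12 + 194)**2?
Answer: 168100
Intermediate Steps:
((((3 - 1*(-5)) + 5) + 5)*12 + 194)**2 = ((((3 + 5) + 5) + 5)*12 + 194)**2 = (((8 + 5) + 5)*12 + 194)**2 = ((13 + 5)*12 + 194)**2 = (18*12 + 194)**2 = (216 + 194)**2 = 410**2 = 168100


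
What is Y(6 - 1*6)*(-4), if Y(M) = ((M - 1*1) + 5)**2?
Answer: -64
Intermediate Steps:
Y(M) = (4 + M)**2 (Y(M) = ((M - 1) + 5)**2 = ((-1 + M) + 5)**2 = (4 + M)**2)
Y(6 - 1*6)*(-4) = (4 + (6 - 1*6))**2*(-4) = (4 + (6 - 6))**2*(-4) = (4 + 0)**2*(-4) = 4**2*(-4) = 16*(-4) = -64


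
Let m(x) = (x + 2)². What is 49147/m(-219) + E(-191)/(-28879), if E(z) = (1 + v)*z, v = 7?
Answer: 30434045/27752719 ≈ 1.0966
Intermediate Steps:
E(z) = 8*z (E(z) = (1 + 7)*z = 8*z)
m(x) = (2 + x)²
49147/m(-219) + E(-191)/(-28879) = 49147/((2 - 219)²) + (8*(-191))/(-28879) = 49147/((-217)²) - 1528*(-1/28879) = 49147/47089 + 1528/28879 = 49147*(1/47089) + 1528/28879 = 1003/961 + 1528/28879 = 30434045/27752719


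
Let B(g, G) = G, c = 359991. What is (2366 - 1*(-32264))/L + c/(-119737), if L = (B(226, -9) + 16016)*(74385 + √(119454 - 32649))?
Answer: -118085764074821597/39277015024326614 - 3463*√9645/2952246466998 ≈ -3.0065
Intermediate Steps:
L = 1190680695 + 48021*√9645 (L = (-9 + 16016)*(74385 + √(119454 - 32649)) = 16007*(74385 + √86805) = 16007*(74385 + 3*√9645) = 1190680695 + 48021*√9645 ≈ 1.1954e+9)
(2366 - 1*(-32264))/L + c/(-119737) = (2366 - 1*(-32264))/(1190680695 + 48021*√9645) + 359991/(-119737) = (2366 + 32264)/(1190680695 + 48021*√9645) + 359991*(-1/119737) = 34630/(1190680695 + 48021*√9645) - 359991/119737 = -359991/119737 + 34630/(1190680695 + 48021*√9645)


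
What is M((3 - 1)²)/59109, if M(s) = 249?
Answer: 83/19703 ≈ 0.0042126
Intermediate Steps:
M((3 - 1)²)/59109 = 249/59109 = 249*(1/59109) = 83/19703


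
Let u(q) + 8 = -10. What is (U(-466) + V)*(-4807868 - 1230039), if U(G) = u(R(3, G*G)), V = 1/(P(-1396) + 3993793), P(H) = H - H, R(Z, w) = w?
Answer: 25532629809683/234929 ≈ 1.0868e+8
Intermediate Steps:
u(q) = -18 (u(q) = -8 - 10 = -18)
P(H) = 0
V = 1/3993793 (V = 1/(0 + 3993793) = 1/3993793 ≈ 2.5039e-7)
U(G) = -18
(U(-466) + V)*(-4807868 - 1230039) = (-18 + 1/3993793)*(-4807868 - 1230039) = -71888273/3993793*(-6037907) = 25532629809683/234929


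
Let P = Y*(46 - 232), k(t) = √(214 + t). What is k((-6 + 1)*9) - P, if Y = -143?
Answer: -26585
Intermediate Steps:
P = 26598 (P = -143*(46 - 232) = -143*(-186) = 26598)
k((-6 + 1)*9) - P = √(214 + (-6 + 1)*9) - 1*26598 = √(214 - 5*9) - 26598 = √(214 - 45) - 26598 = √169 - 26598 = 13 - 26598 = -26585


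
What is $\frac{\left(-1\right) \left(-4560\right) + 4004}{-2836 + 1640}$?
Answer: $- \frac{2141}{299} \approx -7.1605$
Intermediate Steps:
$\frac{\left(-1\right) \left(-4560\right) + 4004}{-2836 + 1640} = \frac{4560 + 4004}{-1196} = 8564 \left(- \frac{1}{1196}\right) = - \frac{2141}{299}$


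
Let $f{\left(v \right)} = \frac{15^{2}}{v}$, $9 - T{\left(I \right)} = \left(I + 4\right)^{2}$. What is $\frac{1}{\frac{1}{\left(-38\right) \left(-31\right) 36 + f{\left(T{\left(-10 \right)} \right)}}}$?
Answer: $\frac{127199}{3} \approx 42400.0$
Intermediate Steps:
$T{\left(I \right)} = 9 - \left(4 + I\right)^{2}$ ($T{\left(I \right)} = 9 - \left(I + 4\right)^{2} = 9 - \left(4 + I\right)^{2}$)
$f{\left(v \right)} = \frac{225}{v}$
$\frac{1}{\frac{1}{\left(-38\right) \left(-31\right) 36 + f{\left(T{\left(-10 \right)} \right)}}} = \frac{1}{\frac{1}{\left(-38\right) \left(-31\right) 36 + \frac{225}{9 - \left(4 - 10\right)^{2}}}} = \frac{1}{\frac{1}{1178 \cdot 36 + \frac{225}{9 - \left(-6\right)^{2}}}} = \frac{1}{\frac{1}{42408 + \frac{225}{9 - 36}}} = \frac{1}{\frac{1}{42408 + \frac{225}{-27}}} = \frac{1}{\frac{1}{42408 + 225 \left(- \frac{1}{27}\right)}} = \frac{1}{\frac{1}{42408 - \frac{25}{3}}} = \frac{1}{\frac{1}{\frac{127199}{3}}} = \frac{1}{\frac{3}{127199}} = \frac{127199}{3}$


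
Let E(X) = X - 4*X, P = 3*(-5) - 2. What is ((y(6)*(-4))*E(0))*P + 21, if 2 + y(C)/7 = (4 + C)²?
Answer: 21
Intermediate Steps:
P = -17 (P = -15 - 2 = -17)
y(C) = -14 + 7*(4 + C)²
E(X) = -3*X
((y(6)*(-4))*E(0))*P + 21 = (((-14 + 7*(4 + 6)²)*(-4))*(-3*0))*(-17) + 21 = (((-14 + 7*10²)*(-4))*0)*(-17) + 21 = (((-14 + 7*100)*(-4))*0)*(-17) + 21 = (((-14 + 700)*(-4))*0)*(-17) + 21 = ((686*(-4))*0)*(-17) + 21 = -2744*0*(-17) + 21 = 0*(-17) + 21 = 0 + 21 = 21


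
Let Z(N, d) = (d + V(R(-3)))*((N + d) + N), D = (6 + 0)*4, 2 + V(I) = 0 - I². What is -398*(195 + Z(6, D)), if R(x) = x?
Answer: -263874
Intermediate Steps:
V(I) = -2 - I² (V(I) = -2 + (0 - I²) = -2 - I²)
D = 24 (D = 6*4 = 24)
Z(N, d) = (-11 + d)*(d + 2*N) (Z(N, d) = (d + (-2 - 1*(-3)²))*((N + d) + N) = (d + (-2 - 1*9))*(d + 2*N) = (d + (-2 - 9))*(d + 2*N) = (d - 11)*(d + 2*N) = (-11 + d)*(d + 2*N))
-398*(195 + Z(6, D)) = -398*(195 + (24² - 22*6 - 11*24 + 2*6*24)) = -398*(195 + (576 - 132 - 264 + 288)) = -398*(195 + 468) = -398*663 = -263874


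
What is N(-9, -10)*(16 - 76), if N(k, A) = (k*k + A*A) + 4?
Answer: -11100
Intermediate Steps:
N(k, A) = 4 + A² + k² (N(k, A) = (k² + A²) + 4 = (A² + k²) + 4 = 4 + A² + k²)
N(-9, -10)*(16 - 76) = (4 + (-10)² + (-9)²)*(16 - 76) = (4 + 100 + 81)*(-60) = 185*(-60) = -11100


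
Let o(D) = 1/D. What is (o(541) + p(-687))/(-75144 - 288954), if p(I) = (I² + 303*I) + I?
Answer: -71174231/98488509 ≈ -0.72267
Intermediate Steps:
p(I) = I² + 304*I
(o(541) + p(-687))/(-75144 - 288954) = (1/541 - 687*(304 - 687))/(-75144 - 288954) = (1/541 - 687*(-383))/(-364098) = (1/541 + 263121)*(-1/364098) = (142348462/541)*(-1/364098) = -71174231/98488509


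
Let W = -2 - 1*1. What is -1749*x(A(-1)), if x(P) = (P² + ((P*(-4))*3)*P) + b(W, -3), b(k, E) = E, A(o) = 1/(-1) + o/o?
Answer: 5247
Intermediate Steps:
W = -3 (W = -2 - 1 = -3)
A(o) = 0 (A(o) = 1*(-1) + 1 = -1 + 1 = 0)
x(P) = -3 - 11*P² (x(P) = (P² + ((P*(-4))*3)*P) - 3 = (P² + (-4*P*3)*P) - 3 = (P² + (-12*P)*P) - 3 = (P² - 12*P²) - 3 = -11*P² - 3 = -3 - 11*P²)
-1749*x(A(-1)) = -1749*(-3 - 11*0²) = -1749*(-3 - 11*0) = -1749*(-3 + 0) = -1749*(-3) = 5247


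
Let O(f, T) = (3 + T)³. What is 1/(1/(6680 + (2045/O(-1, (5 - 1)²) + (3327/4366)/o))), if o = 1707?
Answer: 113828935788541/17039498186 ≈ 6680.3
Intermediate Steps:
1/(1/(6680 + (2045/O(-1, (5 - 1)²) + (3327/4366)/o))) = 1/(1/(6680 + (2045/((3 + (5 - 1)²)³) + (3327/4366)/1707))) = 1/(1/(6680 + (2045/((3 + 4²)³) + (3327*(1/4366))*(1/1707)))) = 1/(1/(6680 + (2045/((3 + 16)³) + (3327/4366)*(1/1707)))) = 1/(1/(6680 + (2045/(19³) + 1109/2484254))) = 1/(1/(6680 + (2045/6859 + 1109/2484254))) = 1/(1/(6680 + 5087906061/17039498186)) = 1/(1/(113828935788541/17039498186)) = 1/(17039498186/113828935788541) = 113828935788541/17039498186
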